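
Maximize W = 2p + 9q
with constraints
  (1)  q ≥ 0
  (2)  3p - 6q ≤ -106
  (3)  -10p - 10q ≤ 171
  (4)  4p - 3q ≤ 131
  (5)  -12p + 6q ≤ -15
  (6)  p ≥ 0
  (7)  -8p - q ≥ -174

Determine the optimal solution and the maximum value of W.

p = 353/20, q = 164/5, maximum W = 661/2

Corner points and W = 2p + 9q:
  (121/9, 439/18) → W = 4435/18
  (938/51, 1370/51) → W = 14206/51
  (353/20, 164/5) → W = 661/2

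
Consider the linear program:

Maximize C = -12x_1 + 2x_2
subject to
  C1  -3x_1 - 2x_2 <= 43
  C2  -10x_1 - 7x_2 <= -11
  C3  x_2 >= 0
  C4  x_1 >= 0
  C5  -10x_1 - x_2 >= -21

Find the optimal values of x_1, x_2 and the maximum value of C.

x_1 = 0, x_2 = 21, maximum C = 42

Feasible corners and C = -12x_1 + 2x_2:
  (11/10, 0) → C = -66/5
  (0, 11/7) → C = 22/7
  (21/10, 0) → C = -126/5
  (0, 21) → C = 42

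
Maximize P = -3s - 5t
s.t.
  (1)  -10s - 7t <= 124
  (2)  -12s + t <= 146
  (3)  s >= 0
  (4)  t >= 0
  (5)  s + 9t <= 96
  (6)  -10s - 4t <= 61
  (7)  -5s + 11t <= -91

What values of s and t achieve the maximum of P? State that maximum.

Feasible corners and P = -3s - 5t:
  (96, 0) → P = -288
  (91/5, 0) → P = -273/5
  (1875/56, 389/56) → P = -3785/28

s = 91/5, t = 0, maximum P = -273/5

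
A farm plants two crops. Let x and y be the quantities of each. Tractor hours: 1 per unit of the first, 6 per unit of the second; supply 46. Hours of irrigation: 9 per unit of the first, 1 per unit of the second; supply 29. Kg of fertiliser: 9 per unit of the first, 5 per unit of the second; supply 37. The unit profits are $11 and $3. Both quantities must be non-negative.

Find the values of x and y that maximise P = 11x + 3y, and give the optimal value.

x = 3, y = 2, maximum P = 39

Extreme points and P = 11x + 3y:
  (0, 0) → P = 0
  (0, 37/5) → P = 111/5
  (29/9, 0) → P = 319/9
  (3, 2) → P = 39

The optimum lies where 9x + y = 29 and 9x + 5y = 37.
Solving simultaneously gives x = 3, y = 2.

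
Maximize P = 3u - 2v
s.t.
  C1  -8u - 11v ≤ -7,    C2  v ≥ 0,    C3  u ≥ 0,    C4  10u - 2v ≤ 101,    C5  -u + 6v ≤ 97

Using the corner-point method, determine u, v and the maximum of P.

u = 101/10, v = 0, maximum P = 303/10

Corner points and P = 3u - 2v:
  (7/8, 0) → P = 21/8
  (0, 7/11) → P = -14/11
  (101/10, 0) → P = 303/10
  (0, 97/6) → P = -97/3
  (400/29, 1071/58) → P = 129/29

The binding constraints are v = 0 and 10u - 2v = 101.
Solving simultaneously gives u = 101/10, v = 0.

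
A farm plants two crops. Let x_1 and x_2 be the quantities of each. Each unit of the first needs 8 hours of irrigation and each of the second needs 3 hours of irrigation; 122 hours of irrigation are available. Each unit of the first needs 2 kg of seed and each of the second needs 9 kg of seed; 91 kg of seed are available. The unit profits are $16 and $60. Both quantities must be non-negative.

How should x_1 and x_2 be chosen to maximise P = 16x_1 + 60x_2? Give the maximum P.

x_1 = 25/2, x_2 = 22/3, maximum P = 640

Extreme points and P = 16x_1 + 60x_2:
  (0, 0) → P = 0
  (0, 91/9) → P = 1820/3
  (61/4, 0) → P = 244
  (25/2, 22/3) → P = 640

The optimum lies where 8x_1 + 3x_2 = 122 and 2x_1 + 9x_2 = 91.
Solving simultaneously gives x_1 = 25/2, x_2 = 22/3.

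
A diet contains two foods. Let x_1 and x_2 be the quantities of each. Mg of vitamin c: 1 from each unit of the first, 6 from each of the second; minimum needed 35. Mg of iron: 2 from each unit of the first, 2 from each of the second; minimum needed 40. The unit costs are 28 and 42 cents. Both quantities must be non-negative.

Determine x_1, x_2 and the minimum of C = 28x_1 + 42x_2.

x_1 = 17, x_2 = 3, minimum C = 602

The feasible region is unbounded (it extends along (0, 1), (1, 0)), but C strictly increases along every unbounded feasible direction, so there is no improving ray and the minimum is attained at a vertex.

At the optimal vertex, x_1 + 6x_2 = 35 and 2x_1 + 2x_2 = 40.
Solving simultaneously gives x_1 = 17, x_2 = 3.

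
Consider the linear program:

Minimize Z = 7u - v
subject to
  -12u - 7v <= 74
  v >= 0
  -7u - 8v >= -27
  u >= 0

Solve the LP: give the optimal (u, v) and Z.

Vertices and Z = 7u - v:
  (27/7, 0) → Z = 27
  (0, 0) → Z = 0
  (0, 27/8) → Z = -27/8

The optimum lies where -7u - 8v = -27 and u = 0.
Solving simultaneously gives u = 0, v = 27/8.

u = 0, v = 27/8, minimum Z = -27/8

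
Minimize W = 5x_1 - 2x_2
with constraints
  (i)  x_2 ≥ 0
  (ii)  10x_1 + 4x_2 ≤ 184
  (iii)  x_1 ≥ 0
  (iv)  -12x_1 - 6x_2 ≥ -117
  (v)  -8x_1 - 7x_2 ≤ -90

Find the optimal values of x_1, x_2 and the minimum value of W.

At the optimal vertex, x_1 = 0 and -12x_1 - 6x_2 = -117.
Solving simultaneously gives x_1 = 0, x_2 = 39/2.

x_1 = 0, x_2 = 39/2, minimum W = -39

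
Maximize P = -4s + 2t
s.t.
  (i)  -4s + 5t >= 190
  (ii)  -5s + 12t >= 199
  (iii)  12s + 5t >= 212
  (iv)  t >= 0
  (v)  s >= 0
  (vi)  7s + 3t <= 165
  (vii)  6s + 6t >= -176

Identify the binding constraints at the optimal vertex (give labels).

(v) and (vi)

Feasible corners and P = -4s + 2t:
  (11/8, 391/10) → P = 727/10
  (255/47, 1990/47) → P = 2960/47
  (0, 212/5) → P = 424/5
  (0, 55) → P = 110

The maximum is at (0, 55). Substituting into each constraint, equality holds for (v) and (vi); the remaining constraints have slack.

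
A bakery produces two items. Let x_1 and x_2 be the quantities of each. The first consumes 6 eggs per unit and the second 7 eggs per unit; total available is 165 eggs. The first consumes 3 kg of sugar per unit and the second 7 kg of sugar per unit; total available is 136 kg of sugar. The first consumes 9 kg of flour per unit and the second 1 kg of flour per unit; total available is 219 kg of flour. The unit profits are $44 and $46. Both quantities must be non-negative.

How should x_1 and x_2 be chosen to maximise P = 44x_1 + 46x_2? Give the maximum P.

Corner points and P = 44x_1 + 46x_2:
  (0, 0) → P = 0
  (0, 136/7) → P = 6256/7
  (73/3, 0) → P = 3212/3
  (29/3, 107/7) → P = 23698/21
  (24, 3) → P = 1194

At the optimal vertex, 6x_1 + 7x_2 = 165 and 9x_1 + x_2 = 219.
Solving simultaneously gives x_1 = 24, x_2 = 3.

x_1 = 24, x_2 = 3, maximum P = 1194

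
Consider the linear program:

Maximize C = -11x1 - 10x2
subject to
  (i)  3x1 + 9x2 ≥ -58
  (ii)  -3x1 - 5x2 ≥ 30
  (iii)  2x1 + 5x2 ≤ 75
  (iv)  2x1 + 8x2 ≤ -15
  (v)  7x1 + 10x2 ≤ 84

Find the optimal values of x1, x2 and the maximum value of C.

x1 = -329/6, x2 = 71/6, maximum C = 2909/6

Extreme points and C = -11x1 - 10x2:
  (5/3, -7) → C = 155/3
  (-329/6, 71/6) → C = 2909/6
  (-165/14, 15/14) → C = 1665/14

At the optimal vertex, 3x1 + 9x2 = -58 and 2x1 + 8x2 = -15.
Solving simultaneously gives x1 = -329/6, x2 = 71/6.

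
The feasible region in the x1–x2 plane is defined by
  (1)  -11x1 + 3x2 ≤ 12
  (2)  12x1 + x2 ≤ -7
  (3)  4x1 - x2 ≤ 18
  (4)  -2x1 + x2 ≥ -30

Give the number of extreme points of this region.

4

Of the 6 pairwise boundary intersections, those satisfying every inequality are:
  (-33/47, 67/47)
  (-102/5, -354/5)
  (11/16, -61/4)
  (-6, -42)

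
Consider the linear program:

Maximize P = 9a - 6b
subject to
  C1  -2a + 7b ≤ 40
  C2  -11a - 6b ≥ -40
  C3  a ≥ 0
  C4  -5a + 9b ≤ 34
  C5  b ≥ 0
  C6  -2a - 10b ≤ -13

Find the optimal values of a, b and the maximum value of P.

The binding constraints are -11a - 6b = -40 and -2a - 10b = -13.
Solving simultaneously gives a = 23/7, b = 9/14.

a = 23/7, b = 9/14, maximum P = 180/7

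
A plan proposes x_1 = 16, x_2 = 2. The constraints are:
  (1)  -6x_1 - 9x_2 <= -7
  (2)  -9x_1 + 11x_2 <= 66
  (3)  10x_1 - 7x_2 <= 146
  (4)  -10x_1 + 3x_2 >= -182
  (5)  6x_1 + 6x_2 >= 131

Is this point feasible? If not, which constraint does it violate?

Constraint (5): 6x_1 + 6x_2 = 108, which is not ≥ 131. All other constraints are satisfied.

not feasible — violates (5)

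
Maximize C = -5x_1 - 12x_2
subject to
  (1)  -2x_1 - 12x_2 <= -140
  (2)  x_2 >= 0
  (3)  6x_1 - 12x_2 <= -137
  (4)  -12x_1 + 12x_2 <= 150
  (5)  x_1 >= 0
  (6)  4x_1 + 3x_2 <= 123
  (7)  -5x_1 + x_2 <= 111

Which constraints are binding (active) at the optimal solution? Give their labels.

Feasible corners and C = -5x_1 - 12x_2:
  (3/8, 557/48) → C = -1129/8
  (0, 35/3) → C = -140
  (355/22, 643/33) → C = -629/2
  (0, 25/2) → C = -150
  (171/14, 173/7) → C = -5007/14

The maximum is at (0, 35/3). Substituting into each constraint, equality holds for (1) and (5); the remaining constraints have slack.

(1) and (5)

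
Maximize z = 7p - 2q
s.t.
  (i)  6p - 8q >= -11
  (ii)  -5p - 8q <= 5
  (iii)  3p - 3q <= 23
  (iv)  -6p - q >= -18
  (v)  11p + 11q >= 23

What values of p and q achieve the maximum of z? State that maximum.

Vertices and z = 7p - 2q:
  (133/54, 29/9) → z = 583/54
  (9/22, 37/22) → z = -1/2
  (35/11, -12/11) → z = 269/11

p = 35/11, q = -12/11, maximum z = 269/11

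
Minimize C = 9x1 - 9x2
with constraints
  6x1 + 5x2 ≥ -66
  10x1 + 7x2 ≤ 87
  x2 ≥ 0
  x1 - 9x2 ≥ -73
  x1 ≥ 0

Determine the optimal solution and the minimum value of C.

x1 = 0, x2 = 73/9, minimum C = -73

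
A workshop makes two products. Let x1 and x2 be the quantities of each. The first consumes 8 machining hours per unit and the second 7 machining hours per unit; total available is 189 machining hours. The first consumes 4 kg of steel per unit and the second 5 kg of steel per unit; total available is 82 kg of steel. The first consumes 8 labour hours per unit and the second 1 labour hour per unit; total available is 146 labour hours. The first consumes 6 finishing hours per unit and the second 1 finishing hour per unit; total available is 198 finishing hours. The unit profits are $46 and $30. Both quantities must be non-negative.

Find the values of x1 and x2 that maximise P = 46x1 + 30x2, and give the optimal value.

At the optimal vertex, 4x1 + 5x2 = 82 and 8x1 + x2 = 146.
Solving simultaneously gives x1 = 18, x2 = 2.

x1 = 18, x2 = 2, maximum P = 888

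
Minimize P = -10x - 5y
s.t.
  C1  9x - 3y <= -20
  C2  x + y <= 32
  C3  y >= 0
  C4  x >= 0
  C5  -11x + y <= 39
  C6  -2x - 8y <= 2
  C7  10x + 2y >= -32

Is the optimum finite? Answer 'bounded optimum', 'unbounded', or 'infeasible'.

bounded optimum

Extreme points and P = -10x - 5y:
  (19/3, 77/3) → P = -575/3
  (0, 20/3) → P = -100/3
  (0, 32) → P = -160
The feasible region has finitely many vertices and no improving ray; the minimum is -575/3 at (19/3, 77/3).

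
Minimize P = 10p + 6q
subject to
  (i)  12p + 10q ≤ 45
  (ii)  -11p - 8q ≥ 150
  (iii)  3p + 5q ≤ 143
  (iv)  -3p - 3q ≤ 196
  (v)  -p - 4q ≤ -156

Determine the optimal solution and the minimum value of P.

p = -1409/6, q = 339/2, minimum P = -3994/3

Corner points and P = 10p + 6q:
  (-1894/31, 2023/31) → P = -6802/31
  (-154/3, 311/6) → P = -607/3
  (-1409/6, 339/2) → P = -3994/3
  (-1252/9, 664/9) → P = -8536/9

The binding constraints are 3p + 5q = 143 and -3p - 3q = 196.
Solving simultaneously gives p = -1409/6, q = 339/2.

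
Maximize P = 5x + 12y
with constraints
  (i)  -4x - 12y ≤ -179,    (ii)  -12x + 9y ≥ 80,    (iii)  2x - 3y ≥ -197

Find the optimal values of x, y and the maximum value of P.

Feasible corners and P = 5x + 12y:
  (217/60, 617/45) → P = 10957/60
  (-203/4, 191/6) → P = 513/4
  (511/6, 1102/9) → P = 11371/6

x = 511/6, y = 1102/9, maximum P = 11371/6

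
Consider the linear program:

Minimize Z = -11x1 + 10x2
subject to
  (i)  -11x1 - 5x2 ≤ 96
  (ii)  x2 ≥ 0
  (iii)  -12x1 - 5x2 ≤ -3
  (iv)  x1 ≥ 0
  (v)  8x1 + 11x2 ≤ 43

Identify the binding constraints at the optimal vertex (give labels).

(ii) and (v)

Feasible corners and Z = -11x1 + 10x2:
  (1/4, 0) → Z = -11/4
  (43/8, 0) → Z = -473/8
  (0, 3/5) → Z = 6
  (0, 43/11) → Z = 430/11

The minimum is at (43/8, 0). Substituting into each constraint, equality holds for (ii) and (v); the remaining constraints have slack.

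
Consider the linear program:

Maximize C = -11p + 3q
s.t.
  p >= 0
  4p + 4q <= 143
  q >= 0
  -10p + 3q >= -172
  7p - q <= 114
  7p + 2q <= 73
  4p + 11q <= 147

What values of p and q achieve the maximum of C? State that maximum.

p = 0, q = 147/11, maximum C = 441/11

Feasible corners and C = -11p + 3q:
  (0, 0) → C = 0
  (0, 147/11) → C = 441/11
  (73/7, 0) → C = -803/7
  (509/69, 737/69) → C = -3388/69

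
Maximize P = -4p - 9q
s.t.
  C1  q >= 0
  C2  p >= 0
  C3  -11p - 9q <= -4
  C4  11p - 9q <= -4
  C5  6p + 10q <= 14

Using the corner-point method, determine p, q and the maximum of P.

p = 0, q = 4/9, maximum P = -4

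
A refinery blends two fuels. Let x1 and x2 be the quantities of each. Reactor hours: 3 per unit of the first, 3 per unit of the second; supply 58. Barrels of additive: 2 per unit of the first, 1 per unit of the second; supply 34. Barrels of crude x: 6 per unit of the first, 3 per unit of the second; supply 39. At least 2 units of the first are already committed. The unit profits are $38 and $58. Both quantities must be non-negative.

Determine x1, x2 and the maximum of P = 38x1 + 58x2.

x1 = 2, x2 = 9, maximum P = 598

Extreme points and P = 38x1 + 58x2:
  (13/2, 0) → P = 247
  (2, 0) → P = 76
  (2, 9) → P = 598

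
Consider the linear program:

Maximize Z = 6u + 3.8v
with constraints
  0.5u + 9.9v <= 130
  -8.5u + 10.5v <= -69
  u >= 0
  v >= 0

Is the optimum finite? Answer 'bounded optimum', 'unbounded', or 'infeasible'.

bounded optimum

Corner points and Z = 6u + 3.8v:
  (6827/298, 10705/894) → Z = 163565/894
  (260, 0) → Z = 1560
  (138/17, 0) → Z = 828/17
The feasible region has finitely many vertices and no improving ray; the maximum is 1560 at (260, 0).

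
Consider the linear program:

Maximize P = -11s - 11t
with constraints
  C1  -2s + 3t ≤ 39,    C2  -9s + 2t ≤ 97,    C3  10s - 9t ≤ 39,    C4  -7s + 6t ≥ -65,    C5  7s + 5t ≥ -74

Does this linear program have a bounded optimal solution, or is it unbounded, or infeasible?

bounded optimum

Corner points and P = -11s - 11t:
  (-213/23, 157/23) → P = 616/23
  (39, 39) → P = -858
  (-633/59, 13/59) → P = 6820/59
  (-471/113, -1013/113) → P = 16324/113
The feasible region has finitely many vertices and no improving ray; the maximum is 16324/113 at (-471/113, -1013/113).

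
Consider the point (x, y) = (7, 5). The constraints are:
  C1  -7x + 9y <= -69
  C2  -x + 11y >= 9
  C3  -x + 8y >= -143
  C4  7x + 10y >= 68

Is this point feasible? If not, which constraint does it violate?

not feasible — violates C1

Constraint C1: -7x + 9y = -4, which is not ≤ -69. All other constraints are satisfied.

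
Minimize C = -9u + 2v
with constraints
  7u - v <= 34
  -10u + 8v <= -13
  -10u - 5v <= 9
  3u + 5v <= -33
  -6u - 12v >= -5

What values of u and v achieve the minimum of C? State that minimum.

The optimum lies where 7u - v = 34 and -10u - 5v = 9.
Solving simultaneously gives u = 161/45, v = -403/45.

u = 161/45, v = -403/45, minimum C = -451/9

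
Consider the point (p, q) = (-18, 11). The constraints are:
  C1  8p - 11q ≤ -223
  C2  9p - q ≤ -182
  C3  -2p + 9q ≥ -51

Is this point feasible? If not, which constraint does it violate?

Constraint C2: 9p - q = -173, which is not ≤ -182. All other constraints are satisfied.

not feasible — violates C2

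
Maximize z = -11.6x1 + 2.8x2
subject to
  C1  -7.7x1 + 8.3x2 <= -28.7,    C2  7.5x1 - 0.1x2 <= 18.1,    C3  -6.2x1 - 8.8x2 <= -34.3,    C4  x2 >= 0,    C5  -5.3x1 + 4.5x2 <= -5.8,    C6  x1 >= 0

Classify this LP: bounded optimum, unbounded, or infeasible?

infeasible

The boundaries -7.7x1 + 8.3x2 = -28.7 and -6.2x1 - 8.8x2 = -34.3 meet at (53725/11922, 8617/11922), but that point violates 7.5x1 - 0.1x2 ≤ 18.1. Every candidate vertex is excluded by some other constraint, so the feasible region is empty.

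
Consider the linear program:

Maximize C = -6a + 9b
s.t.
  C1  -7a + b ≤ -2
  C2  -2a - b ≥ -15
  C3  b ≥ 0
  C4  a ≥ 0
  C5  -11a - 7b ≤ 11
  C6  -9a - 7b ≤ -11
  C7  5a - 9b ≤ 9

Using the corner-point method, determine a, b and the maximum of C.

a = 17/9, b = 101/9, maximum C = 269/3

Corner points and C = -6a + 9b:
  (17/9, 101/9) → C = 269/3
  (25/58, 59/58) → C = 381/58
  (144/23, 57/23) → C = -351/23
  (11/9, 0) → C = -22/3
  (9/5, 0) → C = -54/5

The binding constraints are -7a + b = -2 and -2a - b = -15.
Solving simultaneously gives a = 17/9, b = 101/9.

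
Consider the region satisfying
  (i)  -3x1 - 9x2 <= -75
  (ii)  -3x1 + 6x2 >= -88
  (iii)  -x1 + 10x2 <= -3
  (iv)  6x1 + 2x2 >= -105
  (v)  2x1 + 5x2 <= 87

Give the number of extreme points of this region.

4

Pairwise boundary intersections that survive every other constraint:
  (138/5, -13/15)
  (259/13, 22/13)
  (962/27, 85/27)
  (177/5, 81/25)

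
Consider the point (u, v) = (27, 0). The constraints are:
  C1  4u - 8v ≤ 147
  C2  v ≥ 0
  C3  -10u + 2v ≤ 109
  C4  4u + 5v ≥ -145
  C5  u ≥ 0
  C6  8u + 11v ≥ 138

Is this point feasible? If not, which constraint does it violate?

C1: 108 ≤ 147 ✓
C2: 0 ≥ 0 ✓
C3: -270 ≤ 109 ✓
C4: 108 ≥ -145 ✓
C5: 27 ≥ 0 ✓
C6: 216 ≥ 138 ✓

feasible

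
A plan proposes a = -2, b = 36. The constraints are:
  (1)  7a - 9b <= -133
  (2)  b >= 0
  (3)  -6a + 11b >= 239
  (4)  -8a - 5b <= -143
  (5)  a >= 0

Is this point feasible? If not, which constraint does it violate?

not feasible — violates (5)

Constraint (5): a = -2, which is not ≥ 0. All other constraints are satisfied.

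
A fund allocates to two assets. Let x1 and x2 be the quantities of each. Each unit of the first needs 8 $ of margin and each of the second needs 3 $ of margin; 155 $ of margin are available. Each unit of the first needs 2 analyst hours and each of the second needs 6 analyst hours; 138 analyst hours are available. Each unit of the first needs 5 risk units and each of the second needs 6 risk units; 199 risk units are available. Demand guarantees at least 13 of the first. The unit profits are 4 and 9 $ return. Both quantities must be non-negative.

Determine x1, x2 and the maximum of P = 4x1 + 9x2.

x1 = 13, x2 = 17, maximum P = 205

Corner points and P = 4x1 + 9x2:
  (155/8, 0) → P = 155/2
  (13, 0) → P = 52
  (13, 17) → P = 205

The optimum lies where 8x1 + 3x2 = 155 and x1 = 13.
Solving simultaneously gives x1 = 13, x2 = 17.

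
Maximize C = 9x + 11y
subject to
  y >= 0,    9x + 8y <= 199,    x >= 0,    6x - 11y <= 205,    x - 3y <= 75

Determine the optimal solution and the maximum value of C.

x = 0, y = 199/8, maximum C = 2189/8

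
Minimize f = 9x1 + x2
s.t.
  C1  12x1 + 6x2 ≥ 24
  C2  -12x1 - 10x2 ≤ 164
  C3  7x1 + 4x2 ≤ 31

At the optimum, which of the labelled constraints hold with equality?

C1 and C3

Corner points and f = 9x1 + x2:
  (51/2, -47) → f = 365/2
  (-15, 34) → f = -101
  (483/11, -760/11) → f = 3587/11

The minimum is at (-15, 34). Substituting into each constraint, equality holds for C1 and C3; the remaining constraints have slack.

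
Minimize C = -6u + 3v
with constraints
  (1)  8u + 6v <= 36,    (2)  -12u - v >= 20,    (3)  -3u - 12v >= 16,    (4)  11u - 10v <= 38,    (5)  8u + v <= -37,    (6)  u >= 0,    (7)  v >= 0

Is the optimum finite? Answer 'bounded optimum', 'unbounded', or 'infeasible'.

The boundaries -3u - 12v = 16 and v = 0 meet at (-16/3, 0), but that point violates u ≥ 0. Every candidate vertex is excluded by some other constraint, so the feasible region is empty.

infeasible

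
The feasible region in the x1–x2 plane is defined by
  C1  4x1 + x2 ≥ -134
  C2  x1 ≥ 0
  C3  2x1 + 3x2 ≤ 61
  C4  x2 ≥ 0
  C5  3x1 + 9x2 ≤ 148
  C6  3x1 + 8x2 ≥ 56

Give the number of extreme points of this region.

Of the 15 pairwise boundary intersections, those satisfying every inequality are:
  (0, 148/9)
  (0, 7)
  (61/2, 0)
  (35/3, 113/9)
  (56/3, 0)

5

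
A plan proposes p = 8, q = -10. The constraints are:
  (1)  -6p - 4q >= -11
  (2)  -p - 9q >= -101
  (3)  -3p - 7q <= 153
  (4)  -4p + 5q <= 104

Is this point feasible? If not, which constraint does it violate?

feasible

(1): -8 ≥ -11 ✓
(2): 82 ≥ -101 ✓
(3): 46 ≤ 153 ✓
(4): -82 ≤ 104 ✓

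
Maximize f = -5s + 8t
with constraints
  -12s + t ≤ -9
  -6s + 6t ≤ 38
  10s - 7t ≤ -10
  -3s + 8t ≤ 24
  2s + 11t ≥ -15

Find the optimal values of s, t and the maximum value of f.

Corner points and f = -5s + 8t:
  (73/74, 105/37) → f = 1315/74
  (32/31, 105/31) → f = 680/31
  (88/59, 210/59) → f = 1240/59

s = 32/31, t = 105/31, maximum f = 680/31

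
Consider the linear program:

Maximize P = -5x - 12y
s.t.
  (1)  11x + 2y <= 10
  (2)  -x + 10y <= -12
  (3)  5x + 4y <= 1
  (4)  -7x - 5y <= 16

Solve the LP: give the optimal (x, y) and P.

x = 2, y = -6, maximum P = 62

Vertices and P = -5x - 12y:
  (19/17, -39/34) → P = 139/17
  (2, -6) → P = 62
  (29/27, -59/54) → P = 209/27
  (-4/3, -4/3) → P = 68/3

At the optimal vertex, 11x + 2y = 10 and -7x - 5y = 16.
Solving simultaneously gives x = 2, y = -6.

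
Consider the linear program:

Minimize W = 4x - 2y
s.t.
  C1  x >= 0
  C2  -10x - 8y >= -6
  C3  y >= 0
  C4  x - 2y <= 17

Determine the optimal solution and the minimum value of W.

Feasible corners and W = 4x - 2y:
  (0, 3/4) → W = -3/2
  (0, 0) → W = 0
  (3/5, 0) → W = 12/5

At the optimal vertex, x = 0 and -10x - 8y = -6.
Solving simultaneously gives x = 0, y = 3/4.

x = 0, y = 3/4, minimum W = -3/2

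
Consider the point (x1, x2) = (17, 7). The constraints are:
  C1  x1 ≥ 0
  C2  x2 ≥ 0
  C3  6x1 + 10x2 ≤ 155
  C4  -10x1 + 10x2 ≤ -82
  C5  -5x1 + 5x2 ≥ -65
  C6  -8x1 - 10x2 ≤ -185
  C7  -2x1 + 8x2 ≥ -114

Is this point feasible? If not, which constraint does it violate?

Constraint C3: 6x1 + 10x2 = 172, which is not ≤ 155. All other constraints are satisfied.

not feasible — violates C3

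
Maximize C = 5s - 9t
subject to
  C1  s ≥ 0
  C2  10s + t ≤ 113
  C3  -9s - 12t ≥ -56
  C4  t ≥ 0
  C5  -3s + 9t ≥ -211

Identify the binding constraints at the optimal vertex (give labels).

Vertices and C = 5s - 9t:
  (0, 14/3) → C = -42
  (0, 0) → C = 0
  (56/9, 0) → C = 280/9

The maximum is at (56/9, 0). Substituting into each constraint, equality holds for C3 and C4; the remaining constraints have slack.

C3 and C4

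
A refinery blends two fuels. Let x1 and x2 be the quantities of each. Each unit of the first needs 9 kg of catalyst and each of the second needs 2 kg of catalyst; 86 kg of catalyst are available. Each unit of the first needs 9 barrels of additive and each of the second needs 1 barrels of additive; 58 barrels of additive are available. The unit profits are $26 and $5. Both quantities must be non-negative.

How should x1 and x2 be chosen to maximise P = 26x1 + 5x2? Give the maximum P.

x1 = 10/3, x2 = 28, maximum P = 680/3

Feasible corners and P = 26x1 + 5x2:
  (0, 0) → P = 0
  (0, 43) → P = 215
  (58/9, 0) → P = 1508/9
  (10/3, 28) → P = 680/3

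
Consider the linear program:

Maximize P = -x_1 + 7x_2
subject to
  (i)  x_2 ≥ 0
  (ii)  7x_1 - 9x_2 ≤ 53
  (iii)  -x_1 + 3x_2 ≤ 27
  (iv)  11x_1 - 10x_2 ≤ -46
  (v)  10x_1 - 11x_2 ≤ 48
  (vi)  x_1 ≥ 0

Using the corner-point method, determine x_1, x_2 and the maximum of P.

x_1 = 132/23, x_2 = 251/23, maximum P = 1625/23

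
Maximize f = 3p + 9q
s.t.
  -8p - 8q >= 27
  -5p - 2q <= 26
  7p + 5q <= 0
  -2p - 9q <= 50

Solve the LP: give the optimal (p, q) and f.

Vertices and f = 3p + 9q:
  (-77/12, 73/24) → f = 65/8
  (157/56, -173/28) → f = -2643/56
  (-134/41, -198/41) → f = -2184/41

At the optimal vertex, -8p - 8q = 27 and -5p - 2q = 26.
Solving simultaneously gives p = -77/12, q = 73/24.

p = -77/12, q = 73/24, maximum f = 65/8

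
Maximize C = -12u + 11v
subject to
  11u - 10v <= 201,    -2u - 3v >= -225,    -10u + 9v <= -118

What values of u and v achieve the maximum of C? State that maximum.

u = 793/16, v = 1007/24, maximum C = -3197/24

Feasible corners and C = -12u + 11v:
  (2853/53, 2073/53) → C = -11433/53
  (-629, -712) → C = -284
  (793/16, 1007/24) → C = -3197/24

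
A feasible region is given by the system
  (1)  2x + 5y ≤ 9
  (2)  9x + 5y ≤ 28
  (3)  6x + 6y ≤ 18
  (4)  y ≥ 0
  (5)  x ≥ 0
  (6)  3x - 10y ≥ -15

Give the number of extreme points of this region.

Intersecting each pair of boundary lines and keeping only the points that satisfy every inequality leaves:
  (2, 1)
  (3/7, 57/35)
  (3, 0)
  (0, 0)
  (0, 3/2)

5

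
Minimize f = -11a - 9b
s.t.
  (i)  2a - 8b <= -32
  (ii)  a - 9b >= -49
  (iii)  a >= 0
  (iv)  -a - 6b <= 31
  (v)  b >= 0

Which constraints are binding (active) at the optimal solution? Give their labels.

(i) and (ii)

Vertices and f = -11a - 9b:
  (52/5, 33/5) → f = -869/5
  (0, 4) → f = -36
  (0, 49/9) → f = -49

The minimum is at (52/5, 33/5). Substituting into each constraint, equality holds for (i) and (ii); the remaining constraints have slack.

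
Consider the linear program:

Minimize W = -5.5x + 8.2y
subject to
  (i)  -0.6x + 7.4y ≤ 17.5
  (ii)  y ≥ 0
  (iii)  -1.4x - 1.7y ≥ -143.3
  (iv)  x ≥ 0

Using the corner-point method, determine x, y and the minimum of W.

x = 1433/14, y = 0, minimum W = -15763/28

Extreme points and W = -5.5x + 8.2y:
  (103067/1138, 5524/569) → W = -4762749/11380
  (0, 175/74) → W = 1435/74
  (1433/14, 0) → W = -15763/28
  (0, 0) → W = 0

The optimum lies where y = 0 and -1.4x - 1.7y = -143.3.
Solving simultaneously gives x = 1433/14, y = 0.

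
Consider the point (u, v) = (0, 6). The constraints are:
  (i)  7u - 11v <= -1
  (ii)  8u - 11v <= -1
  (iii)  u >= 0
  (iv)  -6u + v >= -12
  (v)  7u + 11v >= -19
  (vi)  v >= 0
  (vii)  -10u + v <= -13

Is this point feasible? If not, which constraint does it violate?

not feasible — violates (vii)

Constraint (vii): -10u + v = 6, which is not ≤ -13. All other constraints are satisfied.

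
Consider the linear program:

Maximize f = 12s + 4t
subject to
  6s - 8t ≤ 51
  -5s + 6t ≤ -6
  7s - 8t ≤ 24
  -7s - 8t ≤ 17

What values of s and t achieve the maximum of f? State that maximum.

Vertices and f = 12s + 4t:
  (48, 39) → f = 732
  (-27/41, -127/82) → f = -578/41
  (1/2, -41/16) → f = -17/4

At the optimal vertex, -5s + 6t = -6 and 7s - 8t = 24.
Solving simultaneously gives s = 48, t = 39.

s = 48, t = 39, maximum f = 732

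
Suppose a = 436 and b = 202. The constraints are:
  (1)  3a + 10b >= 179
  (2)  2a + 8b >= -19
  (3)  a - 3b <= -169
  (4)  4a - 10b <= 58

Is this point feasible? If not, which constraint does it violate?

feasible

(1): 3328 ≥ 179 ✓
(2): 2488 ≥ -19 ✓
(3): -170 ≤ -169 ✓
(4): -276 ≤ 58 ✓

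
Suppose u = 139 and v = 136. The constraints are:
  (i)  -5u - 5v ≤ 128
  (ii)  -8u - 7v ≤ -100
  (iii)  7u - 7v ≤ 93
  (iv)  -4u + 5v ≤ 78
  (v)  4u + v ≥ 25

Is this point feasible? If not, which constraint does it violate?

Constraint (iv): -4u + 5v = 124, which is not ≤ 78. All other constraints are satisfied.

not feasible — violates (iv)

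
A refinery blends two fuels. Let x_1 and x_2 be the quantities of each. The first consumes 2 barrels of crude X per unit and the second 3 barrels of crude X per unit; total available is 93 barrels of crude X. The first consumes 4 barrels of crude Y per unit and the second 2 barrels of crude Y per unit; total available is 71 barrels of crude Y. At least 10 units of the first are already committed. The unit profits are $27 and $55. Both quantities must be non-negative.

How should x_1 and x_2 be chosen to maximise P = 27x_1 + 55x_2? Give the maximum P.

x_1 = 10, x_2 = 31/2, maximum P = 2245/2

Vertices and P = 27x_1 + 55x_2:
  (71/4, 0) → P = 1917/4
  (10, 0) → P = 270
  (10, 31/2) → P = 2245/2

At the optimal vertex, 4x_1 + 2x_2 = 71 and x_1 = 10.
Solving simultaneously gives x_1 = 10, x_2 = 31/2.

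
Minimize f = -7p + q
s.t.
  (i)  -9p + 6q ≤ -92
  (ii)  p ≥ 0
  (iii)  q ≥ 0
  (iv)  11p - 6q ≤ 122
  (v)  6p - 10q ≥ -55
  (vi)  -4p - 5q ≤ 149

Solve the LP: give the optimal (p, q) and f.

Corner points and f = -7p + q:
  (92/9, 0) → f = -644/9
  (15, 43/6) → f = -587/6
  (122/11, 0) → f = -854/11

p = 15, q = 43/6, minimum f = -587/6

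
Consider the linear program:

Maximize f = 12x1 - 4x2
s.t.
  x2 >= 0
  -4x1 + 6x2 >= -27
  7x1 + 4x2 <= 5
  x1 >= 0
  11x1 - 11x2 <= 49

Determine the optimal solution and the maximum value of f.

Corner points and f = 12x1 - 4x2:
  (5/7, 0) → f = 60/7
  (0, 0) → f = 0
  (0, 5/4) → f = -5

The optimum lies where x2 = 0 and 7x1 + 4x2 = 5.
Solving simultaneously gives x1 = 5/7, x2 = 0.

x1 = 5/7, x2 = 0, maximum f = 60/7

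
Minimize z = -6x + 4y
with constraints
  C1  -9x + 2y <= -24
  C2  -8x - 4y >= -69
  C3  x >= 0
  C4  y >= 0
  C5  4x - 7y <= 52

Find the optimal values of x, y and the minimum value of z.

Corner points and z = -6x + 4y:
  (9/2, 33/4) → z = 6
  (8/3, 0) → z = -16
  (69/8, 0) → z = -207/4

x = 69/8, y = 0, minimum z = -207/4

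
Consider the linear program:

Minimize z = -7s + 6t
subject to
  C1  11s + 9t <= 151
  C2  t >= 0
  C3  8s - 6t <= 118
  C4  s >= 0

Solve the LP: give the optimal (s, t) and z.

s = 151/11, t = 0, minimum z = -1057/11

Vertices and z = -7s + 6t:
  (151/11, 0) → z = -1057/11
  (0, 151/9) → z = 302/3
  (0, 0) → z = 0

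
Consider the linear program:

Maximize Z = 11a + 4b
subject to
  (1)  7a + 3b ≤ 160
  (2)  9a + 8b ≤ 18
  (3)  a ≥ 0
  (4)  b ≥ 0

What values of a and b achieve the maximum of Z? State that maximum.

a = 2, b = 0, maximum Z = 22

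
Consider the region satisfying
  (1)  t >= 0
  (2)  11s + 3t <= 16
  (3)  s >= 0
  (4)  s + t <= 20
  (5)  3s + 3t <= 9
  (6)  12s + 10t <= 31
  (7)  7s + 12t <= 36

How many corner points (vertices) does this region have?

5

Pairwise boundary intersections that survive every other constraint:
  (16/11, 0)
  (0, 0)
  (67/74, 149/74)
  (0, 3)
  (1/2, 5/2)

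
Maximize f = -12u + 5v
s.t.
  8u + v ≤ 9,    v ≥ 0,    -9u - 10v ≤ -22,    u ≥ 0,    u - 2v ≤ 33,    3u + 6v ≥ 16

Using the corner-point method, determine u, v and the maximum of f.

Extreme points and f = -12u + 5v:
  (0, 9) → f = 45
  (38/45, 101/45) → f = 49/45
  (0, 8/3) → f = 40/3

u = 0, v = 9, maximum f = 45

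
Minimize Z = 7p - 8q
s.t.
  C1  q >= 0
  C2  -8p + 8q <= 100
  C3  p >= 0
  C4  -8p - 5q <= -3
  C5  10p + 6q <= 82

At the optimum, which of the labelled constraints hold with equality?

Corner points and Z = 7p - 8q:
  (3/8, 0) → Z = 21/8
  (41/5, 0) → Z = 287/5
  (0, 25/2) → Z = -100
  (7/16, 207/16) → Z = -1607/16
  (0, 3/5) → Z = -24/5

The minimum is at (7/16, 207/16). Substituting into each constraint, equality holds for C2 and C5; the remaining constraints have slack.

C2 and C5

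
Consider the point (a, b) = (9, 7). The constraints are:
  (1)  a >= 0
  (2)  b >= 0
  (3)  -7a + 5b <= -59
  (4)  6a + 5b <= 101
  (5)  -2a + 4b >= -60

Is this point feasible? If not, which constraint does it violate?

Constraint (3): -7a + 5b = -28, which is not ≤ -59. All other constraints are satisfied.

not feasible — violates (3)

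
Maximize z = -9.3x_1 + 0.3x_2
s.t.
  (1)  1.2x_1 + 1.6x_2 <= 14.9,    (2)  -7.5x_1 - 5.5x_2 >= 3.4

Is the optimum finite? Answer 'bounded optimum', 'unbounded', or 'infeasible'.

From the feasible point (-971/60, 21.45), moving in the direction (-1.6, 1.2) keeps every constraint satisfied while z increases without bound.

unbounded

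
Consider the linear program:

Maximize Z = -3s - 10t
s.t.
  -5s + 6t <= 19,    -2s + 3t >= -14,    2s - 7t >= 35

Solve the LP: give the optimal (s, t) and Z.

Feasible corners and Z = -3s - 10t:
  (-47, -36) → Z = 501
  (-343/23, -213/23) → Z = 3159/23
  (-7/8, -21/4) → Z = 441/8

The binding constraints are -5s + 6t = 19 and -2s + 3t = -14.
Solving simultaneously gives s = -47, t = -36.

s = -47, t = -36, maximum Z = 501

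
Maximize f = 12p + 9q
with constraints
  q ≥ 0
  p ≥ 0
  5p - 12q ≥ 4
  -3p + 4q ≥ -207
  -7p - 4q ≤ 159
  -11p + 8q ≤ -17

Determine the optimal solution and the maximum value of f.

Extreme points and f = 12p + 9q:
  (69, 0) → f = 828
  (17/11, 0) → f = 204/11
  (617/4, 1023/16) → f = 38823/16
  (43/23, 41/92) → f = 2433/92

The optimum lies where 5p - 12q = 4 and -3p + 4q = -207.
Solving simultaneously gives p = 617/4, q = 1023/16.

p = 617/4, q = 1023/16, maximum f = 38823/16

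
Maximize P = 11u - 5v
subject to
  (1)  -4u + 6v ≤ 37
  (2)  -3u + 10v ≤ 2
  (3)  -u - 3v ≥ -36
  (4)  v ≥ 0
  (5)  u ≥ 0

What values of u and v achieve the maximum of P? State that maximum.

u = 36, v = 0, maximum P = 396

Extreme points and P = 11u - 5v:
  (354/19, 110/19) → P = 176
  (0, 1/5) → P = -1
  (36, 0) → P = 396
  (0, 0) → P = 0

At the optimal vertex, -u - 3v = -36 and v = 0.
Solving simultaneously gives u = 36, v = 0.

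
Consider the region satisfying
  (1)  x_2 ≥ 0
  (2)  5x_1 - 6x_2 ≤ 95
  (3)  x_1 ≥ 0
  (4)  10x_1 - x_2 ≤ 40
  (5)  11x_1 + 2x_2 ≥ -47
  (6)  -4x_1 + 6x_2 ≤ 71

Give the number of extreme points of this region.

Pairwise boundary intersections that survive every other constraint:
  (0, 0)
  (4, 0)
  (0, 71/6)
  (311/56, 435/28)

4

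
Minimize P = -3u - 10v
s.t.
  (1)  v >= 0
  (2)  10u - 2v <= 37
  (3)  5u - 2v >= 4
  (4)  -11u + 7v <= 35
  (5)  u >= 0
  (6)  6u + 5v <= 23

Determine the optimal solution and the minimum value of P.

u = 66/37, v = 91/37, minimum P = -1108/37

Extreme points and P = -3u - 10v:
  (37/10, 0) → P = -111/10
  (4/5, 0) → P = -12/5
  (231/62, 4/31) → P = -773/62
  (66/37, 91/37) → P = -1108/37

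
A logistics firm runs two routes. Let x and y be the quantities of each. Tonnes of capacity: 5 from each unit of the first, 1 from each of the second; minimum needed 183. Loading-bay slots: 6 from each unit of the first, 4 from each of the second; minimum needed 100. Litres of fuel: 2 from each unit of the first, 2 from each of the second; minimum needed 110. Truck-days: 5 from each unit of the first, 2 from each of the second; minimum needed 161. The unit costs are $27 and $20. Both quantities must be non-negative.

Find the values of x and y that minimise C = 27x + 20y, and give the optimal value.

Feasible corners and C = 27x + 20y:
  (0, 183) → C = 3660
  (55, 0) → C = 1485
  (32, 23) → C = 1324
The feasible region is unbounded (it extends along (0, 1), (1, 0)), but C strictly increases along every unbounded feasible direction, so there is no improving ray and the minimum is attained at a vertex.

The binding constraints are 5x + y = 183 and 2x + 2y = 110.
Solving simultaneously gives x = 32, y = 23.

x = 32, y = 23, minimum C = 1324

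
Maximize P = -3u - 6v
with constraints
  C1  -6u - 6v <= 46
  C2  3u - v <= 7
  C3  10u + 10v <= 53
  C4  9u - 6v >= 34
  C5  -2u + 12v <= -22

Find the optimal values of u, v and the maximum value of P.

Extreme points and P = -3u - 6v:
  (-1/6, -15/2) → P = 91/2
  (-4/5, -103/15) → P = 218/5
  (8/9, -13/3) → P = 70/3

The optimum lies where -6u - 6v = 46 and 3u - v = 7.
Solving simultaneously gives u = -1/6, v = -15/2.

u = -1/6, v = -15/2, maximum P = 91/2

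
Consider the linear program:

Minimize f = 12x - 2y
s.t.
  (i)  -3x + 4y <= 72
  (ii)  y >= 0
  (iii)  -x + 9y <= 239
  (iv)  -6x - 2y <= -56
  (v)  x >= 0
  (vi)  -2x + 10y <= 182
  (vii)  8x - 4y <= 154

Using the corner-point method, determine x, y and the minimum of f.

Vertices and f = 12x - 2y:
  (28/3, 0) → f = 112
  (77/4, 0) → f = 231
  (49/16, 301/16) → f = -7/8
  (63/2, 49/2) → f = 329

x = 49/16, y = 301/16, minimum f = -7/8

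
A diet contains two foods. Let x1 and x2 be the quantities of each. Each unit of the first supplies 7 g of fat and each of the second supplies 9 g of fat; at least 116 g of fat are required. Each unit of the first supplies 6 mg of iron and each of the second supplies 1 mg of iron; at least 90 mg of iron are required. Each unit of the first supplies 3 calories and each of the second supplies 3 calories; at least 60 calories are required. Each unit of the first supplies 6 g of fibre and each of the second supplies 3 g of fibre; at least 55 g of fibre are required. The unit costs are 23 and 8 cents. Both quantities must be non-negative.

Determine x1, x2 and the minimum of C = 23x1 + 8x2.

x1 = 14, x2 = 6, minimum C = 370

Extreme points and C = 23x1 + 8x2:
  (0, 90) → C = 720
  (20, 0) → C = 460
  (14, 6) → C = 370
The feasible region is unbounded (it extends along (0, 1), (1, 0)), but C strictly increases along every unbounded feasible direction, so there is no improving ray and the minimum is attained at a vertex.

The binding constraints are 6x1 + x2 = 90 and 3x1 + 3x2 = 60.
Solving simultaneously gives x1 = 14, x2 = 6.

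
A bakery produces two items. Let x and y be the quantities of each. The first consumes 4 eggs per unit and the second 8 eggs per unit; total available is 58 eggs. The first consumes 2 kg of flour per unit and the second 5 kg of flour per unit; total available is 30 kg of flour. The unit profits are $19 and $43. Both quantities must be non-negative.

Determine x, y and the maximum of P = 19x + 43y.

x = 25/2, y = 1, maximum P = 561/2

Vertices and P = 19x + 43y:
  (0, 0) → P = 0
  (0, 6) → P = 258
  (29/2, 0) → P = 551/2
  (25/2, 1) → P = 561/2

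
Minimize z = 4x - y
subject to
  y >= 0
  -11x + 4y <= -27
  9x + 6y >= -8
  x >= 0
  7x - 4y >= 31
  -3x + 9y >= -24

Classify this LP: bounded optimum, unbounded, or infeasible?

Corner points and z = 4x - y:
  (31/7, 0) → z = 124/7
  (8, 0) → z = 32
The feasible region has finitely many vertices and no improving ray; the minimum is 124/7 at (31/7, 0).

bounded optimum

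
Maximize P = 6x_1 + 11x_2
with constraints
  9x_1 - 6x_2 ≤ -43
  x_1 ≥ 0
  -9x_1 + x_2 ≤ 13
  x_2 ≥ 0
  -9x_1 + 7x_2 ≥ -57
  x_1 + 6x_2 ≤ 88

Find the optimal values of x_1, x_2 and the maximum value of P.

x_1 = 9/2, x_2 = 167/12, maximum P = 2161/12

Corner points and P = 6x_1 + 11x_2:
  (0, 43/6) → P = 473/6
  (9/2, 167/12) → P = 2161/12
  (0, 13) → P = 143
  (2/11, 161/11) → P = 1783/11

The optimum lies where 9x_1 - 6x_2 = -43 and x_1 + 6x_2 = 88.
Solving simultaneously gives x_1 = 9/2, x_2 = 167/12.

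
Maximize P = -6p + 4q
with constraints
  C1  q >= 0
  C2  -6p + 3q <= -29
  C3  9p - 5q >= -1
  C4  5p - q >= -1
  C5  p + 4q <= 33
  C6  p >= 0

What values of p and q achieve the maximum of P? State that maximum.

p = 215/27, q = 169/27, maximum P = -614/27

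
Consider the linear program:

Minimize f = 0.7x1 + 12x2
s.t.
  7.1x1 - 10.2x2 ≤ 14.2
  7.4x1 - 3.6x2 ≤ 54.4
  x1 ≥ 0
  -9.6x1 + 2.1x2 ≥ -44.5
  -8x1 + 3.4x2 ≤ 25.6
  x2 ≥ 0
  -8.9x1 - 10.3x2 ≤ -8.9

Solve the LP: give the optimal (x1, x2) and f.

x1 = 1, x2 = 0, minimum f = 0.7

Corner points and f = 0.7x1 + 12x2:
  (14136/2767, 17963/8301) → f = 408736/13835
  (2, 0) → f = 7/5
  (0, 128/17) → f = 1536/17
  (0, 89/103) → f = 1068/103
  (10253/792, 3761/99) → f = 3682331/7920
  (1, 0) → f = 7/10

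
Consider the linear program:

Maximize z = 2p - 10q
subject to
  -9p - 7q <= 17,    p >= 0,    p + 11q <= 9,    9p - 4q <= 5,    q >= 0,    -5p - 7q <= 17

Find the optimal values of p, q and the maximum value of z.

p = 5/9, q = 0, maximum z = 10/9

Extreme points and z = 2p - 10q:
  (0, 9/11) → z = -90/11
  (0, 0) → z = 0
  (91/103, 76/103) → z = -578/103
  (5/9, 0) → z = 10/9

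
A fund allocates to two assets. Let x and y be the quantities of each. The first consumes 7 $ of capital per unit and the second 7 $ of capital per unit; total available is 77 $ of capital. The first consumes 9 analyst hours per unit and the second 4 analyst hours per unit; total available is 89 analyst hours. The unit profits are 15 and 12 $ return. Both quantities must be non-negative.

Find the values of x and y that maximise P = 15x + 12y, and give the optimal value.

x = 9, y = 2, maximum P = 159

Extreme points and P = 15x + 12y:
  (0, 0) → P = 0
  (0, 11) → P = 132
  (89/9, 0) → P = 445/3
  (9, 2) → P = 159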